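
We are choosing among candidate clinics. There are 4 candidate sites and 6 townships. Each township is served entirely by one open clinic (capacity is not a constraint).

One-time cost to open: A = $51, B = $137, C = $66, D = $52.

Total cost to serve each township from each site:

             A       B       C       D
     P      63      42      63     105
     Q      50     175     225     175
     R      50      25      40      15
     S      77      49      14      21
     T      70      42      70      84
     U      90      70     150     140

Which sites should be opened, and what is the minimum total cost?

Open A and D; minimum total cost 412.

For any fixed open set, each township goes to its cheapest open site; total = fixed + service.
{A, D}: P→A 63, Q→A 50, R→D 15, S→D 21, T→A 70, U→A 90. Service 309; fixed 103; total 412.
{A, C}: P→A 63, Q→A 50, R→C 40, S→C 14, T→A 70, U→A 90. Service 327; fixed 117; total 444.
{A}: service 400 + fixed 51 = 451
{A, B, C, D}: P→B 42, Q→A 50, R→D 15, S→C 14, T→B 42, U→B 70. Service 233; fixed 306; total 539.
No other subset beats 412.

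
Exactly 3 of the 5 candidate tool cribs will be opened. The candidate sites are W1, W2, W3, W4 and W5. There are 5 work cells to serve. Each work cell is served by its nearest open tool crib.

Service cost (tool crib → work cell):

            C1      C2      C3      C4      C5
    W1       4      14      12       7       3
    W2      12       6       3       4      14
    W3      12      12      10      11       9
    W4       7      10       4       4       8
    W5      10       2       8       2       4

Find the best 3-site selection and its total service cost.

Choose W1, W2 and W5; total service cost 14.

With exactly 3 open, each work cell uses its cheapest among the chosen.
{W1, W2, W5}: C1→W1 4, C2→W5 2, C3→W2 3, C4→W5 2, C5→W1 3. Service cost 14.
{W1, W4, W5}: service cost 15
{W2, W4, W5}: service cost 18
Among all 10 size-3 choices, {W1, W2, W5} is lowest.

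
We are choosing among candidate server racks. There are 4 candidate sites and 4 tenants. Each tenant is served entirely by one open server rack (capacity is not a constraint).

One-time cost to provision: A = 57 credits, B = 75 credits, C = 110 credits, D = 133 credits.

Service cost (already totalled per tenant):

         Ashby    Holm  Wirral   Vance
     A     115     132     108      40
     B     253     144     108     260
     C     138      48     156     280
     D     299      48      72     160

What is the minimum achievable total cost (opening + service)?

For any fixed open set, each tenant goes to its cheapest open site; total = fixed + service.
{A}: Ashby→A 115, Holm→A 132, Wirral→A 108, Vance→A 40. Service 395; fixed 57; total 452.
{A, D}: Ashby→A 115, Holm→D 48, Wirral→D 72, Vance→A 40. Service 275; fixed 190; total 465.
{A, C}: Ashby→A 115, Holm→C 48, Wirral→A 108, Vance→A 40. Service 311; fixed 167; total 478.
{A, B, C, D}: service 275 + fixed 375 = 650
No other subset beats 452.

Minimum total cost: 452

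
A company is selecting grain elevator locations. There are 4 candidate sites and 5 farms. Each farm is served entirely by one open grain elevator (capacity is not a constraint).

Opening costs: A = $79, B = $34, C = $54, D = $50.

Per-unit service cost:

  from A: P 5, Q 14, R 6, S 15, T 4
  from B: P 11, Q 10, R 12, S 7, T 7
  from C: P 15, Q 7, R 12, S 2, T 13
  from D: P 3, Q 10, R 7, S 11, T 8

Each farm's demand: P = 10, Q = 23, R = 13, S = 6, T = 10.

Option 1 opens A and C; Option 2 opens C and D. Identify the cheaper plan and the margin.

Option 1 is cheaper by 4.

Option 1: {A, C}: P→A 5·10=50, Q→C 7·23=161, R→A 6·13=78, S→C 2·6=12, T→A 4·10=40. Service 341; fixed 133; total 474.
Option 2: {C, D}: P→D 3·10=30, Q→C 7·23=161, R→D 7·13=91, S→C 2·6=12, T→D 8·10=80. Service 374; fixed 104; total 478.
Difference: |474 − 478| = 4.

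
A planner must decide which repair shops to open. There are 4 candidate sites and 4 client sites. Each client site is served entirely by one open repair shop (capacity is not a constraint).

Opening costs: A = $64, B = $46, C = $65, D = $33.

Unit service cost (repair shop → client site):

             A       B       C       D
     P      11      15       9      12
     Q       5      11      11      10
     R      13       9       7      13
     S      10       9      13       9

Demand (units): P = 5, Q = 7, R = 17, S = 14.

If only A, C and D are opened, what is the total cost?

Each client site is assigned to its cheapest site among the open ones.
{A, C, D}: P→C 9·5=45, Q→A 5·7=35, R→C 7·17=119, S→D 9·14=126. Service 325; fixed 162; total 487.

Total cost: 487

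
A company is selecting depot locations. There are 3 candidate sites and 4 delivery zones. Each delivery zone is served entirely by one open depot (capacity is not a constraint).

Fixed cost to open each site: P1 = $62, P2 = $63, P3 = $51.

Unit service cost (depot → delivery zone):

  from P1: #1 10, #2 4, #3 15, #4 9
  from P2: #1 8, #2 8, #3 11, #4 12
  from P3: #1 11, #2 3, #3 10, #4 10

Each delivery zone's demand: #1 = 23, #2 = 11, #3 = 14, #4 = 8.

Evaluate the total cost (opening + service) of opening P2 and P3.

Each delivery zone is assigned to its cheapest site among the open ones.
{P2, P3}: #1→P2 8·23=184, #2→P3 3·11=33, #3→P3 10·14=140, #4→P3 10·8=80. Service 437; fixed 114; total 551.

Total cost: 551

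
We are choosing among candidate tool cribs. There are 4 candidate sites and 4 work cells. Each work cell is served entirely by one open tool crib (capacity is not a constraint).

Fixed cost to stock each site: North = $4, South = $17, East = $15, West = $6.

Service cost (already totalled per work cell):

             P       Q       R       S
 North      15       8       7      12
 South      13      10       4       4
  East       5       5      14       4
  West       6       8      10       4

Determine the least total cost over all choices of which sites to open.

Minimum total cost: 34

For any fixed open set, each work cell goes to its cheapest open site; total = fixed + service.
{West}: P→West 6, Q→West 8, R→West 10, S→West 4. Service 28; fixed 6; total 34.
{North, West}: service 25 + fixed 10 = 35
{North, East}: P→East 5, Q→East 5, R→North 7, S→East 4. Service 21; fixed 19; total 40.
{North, South, East, West}: service 18 + fixed 42 = 60
No other subset beats 34.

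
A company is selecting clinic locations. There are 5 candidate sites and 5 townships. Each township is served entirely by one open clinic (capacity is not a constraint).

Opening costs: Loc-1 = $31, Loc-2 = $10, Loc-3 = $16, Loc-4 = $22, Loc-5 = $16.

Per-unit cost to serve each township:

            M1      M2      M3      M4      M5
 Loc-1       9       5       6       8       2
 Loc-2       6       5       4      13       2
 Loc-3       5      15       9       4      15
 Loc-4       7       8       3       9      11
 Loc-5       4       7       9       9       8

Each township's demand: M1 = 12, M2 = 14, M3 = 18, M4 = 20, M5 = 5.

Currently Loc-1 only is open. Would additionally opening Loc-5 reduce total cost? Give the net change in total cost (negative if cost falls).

Current service cost with {Loc-1}: 456.
Adding Loc-5: each township re-picks its cheapest; new service cost 396, saving 60.
Extra fixed cost: 16. Net change = 16 − 60 = -44.
(Totals: 487 → 443.)

Yes — net change −44 (cost falls by 44).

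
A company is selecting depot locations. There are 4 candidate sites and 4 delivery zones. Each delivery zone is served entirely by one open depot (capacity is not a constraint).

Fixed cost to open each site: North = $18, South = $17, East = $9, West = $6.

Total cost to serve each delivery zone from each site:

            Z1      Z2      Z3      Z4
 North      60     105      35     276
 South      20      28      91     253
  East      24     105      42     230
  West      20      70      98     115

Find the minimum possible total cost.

For any fixed open set, each delivery zone goes to its cheapest open site; total = fixed + service.
{South, East, West}: Z1→South 20, Z2→South 28, Z3→East 42, Z4→West 115. Service 205; fixed 32; total 237.
{North, South, West}: service 198 + fixed 41 = 239
{North, South, East, West}: Z1→South 20, Z2→South 28, Z3→North 35, Z4→West 115. Service 198; fixed 50; total 248.
{West}: Z1→West 20, Z2→West 70, Z3→West 98, Z4→West 115. Service 303; fixed 6; total 309.
No other subset beats 237.

Minimum total cost: 237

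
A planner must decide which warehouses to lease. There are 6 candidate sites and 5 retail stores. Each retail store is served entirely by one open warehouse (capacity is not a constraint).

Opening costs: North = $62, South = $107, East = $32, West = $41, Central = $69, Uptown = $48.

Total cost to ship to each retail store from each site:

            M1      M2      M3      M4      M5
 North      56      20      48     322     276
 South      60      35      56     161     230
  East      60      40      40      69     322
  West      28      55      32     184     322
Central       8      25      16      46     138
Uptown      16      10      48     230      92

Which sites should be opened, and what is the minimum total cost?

For any fixed open set, each retail store goes to its cheapest open site; total = fixed + service.
{Central, Uptown}: M1→Central 8, M2→Uptown 10, M3→Central 16, M4→Central 46, M5→Uptown 92. Service 172; fixed 117; total 289.
{Central}: M1→Central 8, M2→Central 25, M3→Central 16, M4→Central 46, M5→Central 138. Service 233; fixed 69; total 302.
{East, Uptown}: service 227 + fixed 80 = 307
{North, South, East, West, Central, Uptown}: M1→Central 8, M2→Uptown 10, M3→Central 16, M4→Central 46, M5→Uptown 92. Service 172; fixed 359; total 531.
No other subset beats 289.

Open Central and Uptown; minimum total cost 289.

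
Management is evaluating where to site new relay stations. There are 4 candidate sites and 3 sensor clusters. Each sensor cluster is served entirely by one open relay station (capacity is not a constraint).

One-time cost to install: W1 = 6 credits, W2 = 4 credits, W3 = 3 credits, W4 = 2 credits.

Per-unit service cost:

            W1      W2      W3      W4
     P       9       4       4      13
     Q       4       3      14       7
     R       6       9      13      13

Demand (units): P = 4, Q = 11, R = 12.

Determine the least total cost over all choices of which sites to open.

Minimum total cost: 131

For any fixed open set, each sensor cluster goes to its cheapest open site; total = fixed + service.
{W1, W2}: P→W2 4·4=16, Q→W2 3·11=33, R→W1 6·12=72. Service 121; fixed 10; total 131.
{W1, W2, W4}: P→W2 4·4=16, Q→W2 3·11=33, R→W1 6·12=72. Service 121; fixed 12; total 133.
{W1, W2, W3}: P→W2 4·4=16, Q→W2 3·11=33, R→W1 6·12=72. Service 121; fixed 13; total 134.
{W1, W2, W3, W4}: service 121 + fixed 15 = 136
No other subset beats 131.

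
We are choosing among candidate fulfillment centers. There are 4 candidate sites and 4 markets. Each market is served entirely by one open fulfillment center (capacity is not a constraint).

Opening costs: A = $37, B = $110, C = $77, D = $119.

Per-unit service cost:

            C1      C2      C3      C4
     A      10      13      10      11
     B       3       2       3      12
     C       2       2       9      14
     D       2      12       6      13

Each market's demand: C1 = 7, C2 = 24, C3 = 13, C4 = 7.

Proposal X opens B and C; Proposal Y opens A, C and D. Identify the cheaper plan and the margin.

Proposal X: {B, C}: C1→C 2·7=14, C2→B 2·24=48, C3→B 3·13=39, C4→B 12·7=84. Service 185; fixed 187; total 372.
Proposal Y: {A, C, D}: C1→C 2·7=14, C2→C 2·24=48, C3→D 6·13=78, C4→A 11·7=77. Service 217; fixed 233; total 450.
Difference: |372 − 450| = 78.

Proposal X is cheaper by 78.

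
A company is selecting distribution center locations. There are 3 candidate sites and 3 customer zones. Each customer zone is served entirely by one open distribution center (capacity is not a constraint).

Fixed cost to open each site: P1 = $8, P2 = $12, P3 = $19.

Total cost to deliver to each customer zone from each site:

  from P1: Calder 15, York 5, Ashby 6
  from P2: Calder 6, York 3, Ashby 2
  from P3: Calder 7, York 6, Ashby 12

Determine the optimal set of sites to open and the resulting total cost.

Open P2 only; minimum total cost 23.

For any fixed open set, each customer zone goes to its cheapest open site; total = fixed + service.
{P2}: Calder→P2 6, York→P2 3, Ashby→P2 2. Service 11; fixed 12; total 23.
{P1, P2}: service 11 + fixed 20 = 31
{P1}: service 26 + fixed 8 = 34
{P1, P2, P3}: Calder→P2 6, York→P2 3, Ashby→P2 2. Service 11; fixed 39; total 50.
No other subset beats 23.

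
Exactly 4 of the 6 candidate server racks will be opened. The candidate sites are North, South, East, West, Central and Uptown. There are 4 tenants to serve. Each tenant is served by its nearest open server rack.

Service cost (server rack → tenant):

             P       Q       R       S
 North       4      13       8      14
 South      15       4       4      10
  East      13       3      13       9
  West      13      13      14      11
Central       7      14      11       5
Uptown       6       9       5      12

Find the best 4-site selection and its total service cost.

With exactly 4 open, each tenant uses its cheapest among the chosen.
{North, South, East, Central}: P→North 4, Q→East 3, R→South 4, S→Central 5. Service cost 16.
{North, South, West, Central}: service cost 17
{North, South, Central, Uptown}: service cost 17
Among all 15 size-4 choices, {North, South, East, Central} is lowest.

Choose North, South, East and Central; total service cost 16.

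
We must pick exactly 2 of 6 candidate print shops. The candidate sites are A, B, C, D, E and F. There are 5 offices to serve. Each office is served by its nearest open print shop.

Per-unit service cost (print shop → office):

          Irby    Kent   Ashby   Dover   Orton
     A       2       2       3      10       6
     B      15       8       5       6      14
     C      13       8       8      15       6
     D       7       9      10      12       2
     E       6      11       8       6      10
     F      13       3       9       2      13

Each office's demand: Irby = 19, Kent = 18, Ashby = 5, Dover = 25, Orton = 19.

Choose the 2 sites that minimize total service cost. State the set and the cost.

Choose A and F; total service cost 253.

With exactly 2 open, each office uses its cheapest among the chosen.
{A, F}: Irby→A 2·19=38, Kent→A 2·18=36, Ashby→A 3·5=15, Dover→F 2·25=50, Orton→A 6·19=114. Service cost 253.
{D, F}: service cost 320
{A, B}: service cost 353
Among all 15 size-2 choices, {A, F} is lowest.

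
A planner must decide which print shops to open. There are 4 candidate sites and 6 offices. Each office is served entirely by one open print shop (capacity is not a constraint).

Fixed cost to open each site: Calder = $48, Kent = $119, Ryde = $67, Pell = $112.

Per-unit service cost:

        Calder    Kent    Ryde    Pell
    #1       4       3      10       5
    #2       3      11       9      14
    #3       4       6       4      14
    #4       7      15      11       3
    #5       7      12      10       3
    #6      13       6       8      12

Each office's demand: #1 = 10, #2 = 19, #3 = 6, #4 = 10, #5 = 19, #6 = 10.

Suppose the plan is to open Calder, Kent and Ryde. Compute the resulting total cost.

Each office is assigned to its cheapest site among the open ones.
{Calder, Kent, Ryde}: #1→Kent 3·10=30, #2→Calder 3·19=57, #3→Calder 4·6=24, #4→Calder 7·10=70, #5→Calder 7·19=133, #6→Kent 6·10=60. Service 374; fixed 234; total 608.

Total cost: 608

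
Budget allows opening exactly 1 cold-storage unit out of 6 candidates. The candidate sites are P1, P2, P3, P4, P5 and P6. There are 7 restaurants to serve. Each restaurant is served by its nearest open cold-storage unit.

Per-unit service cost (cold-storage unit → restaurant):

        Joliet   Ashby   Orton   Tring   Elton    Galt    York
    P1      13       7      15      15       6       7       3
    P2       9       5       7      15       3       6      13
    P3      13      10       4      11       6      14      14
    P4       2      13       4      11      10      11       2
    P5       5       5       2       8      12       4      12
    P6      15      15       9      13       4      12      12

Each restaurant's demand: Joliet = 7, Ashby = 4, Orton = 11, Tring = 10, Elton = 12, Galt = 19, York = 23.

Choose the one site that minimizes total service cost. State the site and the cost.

With exactly 1 open, each restaurant uses its cheapest among the chosen.
{P4}: Joliet→P4 2·7=14, Ashby→P4 13·4=52, Orton→P4 4·11=44, Tring→P4 11·10=110, Elton→P4 10·12=120, Galt→P4 11·19=209, York→P4 2·23=46. Service cost 595.
{P5}: service cost 653
{P1}: service cost 708
Among all 6 size-1 choices, {P4} is lowest.

Choose P4 only; total service cost 595.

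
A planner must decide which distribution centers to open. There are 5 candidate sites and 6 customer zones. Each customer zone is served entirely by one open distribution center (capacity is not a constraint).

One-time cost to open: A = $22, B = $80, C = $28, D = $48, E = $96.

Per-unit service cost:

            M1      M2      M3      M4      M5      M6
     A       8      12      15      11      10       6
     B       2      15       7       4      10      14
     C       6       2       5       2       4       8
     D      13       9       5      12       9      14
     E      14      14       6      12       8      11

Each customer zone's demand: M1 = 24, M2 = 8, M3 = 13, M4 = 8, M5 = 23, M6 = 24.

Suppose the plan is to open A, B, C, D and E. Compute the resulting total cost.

Total cost: 655

Each customer zone is assigned to its cheapest site among the open ones.
{A, B, C, D, E}: M1→B 2·24=48, M2→C 2·8=16, M3→C 5·13=65, M4→C 2·8=16, M5→C 4·23=92, M6→A 6·24=144. Service 381; fixed 274; total 655.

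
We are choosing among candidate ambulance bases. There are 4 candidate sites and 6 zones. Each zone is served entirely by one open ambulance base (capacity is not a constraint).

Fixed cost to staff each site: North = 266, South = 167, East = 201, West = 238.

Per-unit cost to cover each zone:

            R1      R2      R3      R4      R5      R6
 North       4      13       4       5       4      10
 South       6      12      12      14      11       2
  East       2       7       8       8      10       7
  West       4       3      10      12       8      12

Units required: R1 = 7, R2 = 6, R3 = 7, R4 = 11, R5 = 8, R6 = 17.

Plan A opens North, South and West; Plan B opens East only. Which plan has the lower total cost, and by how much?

Plan B is cheaper by 266.

Plan A: {North, South, West}: R1→North 4·7=28, R2→West 3·6=18, R3→North 4·7=28, R4→North 5·11=55, R5→North 4·8=32, R6→South 2·17=34. Service 195; fixed 671; total 866.
Plan B: {East}: R1→East 2·7=14, R2→East 7·6=42, R3→East 8·7=56, R4→East 8·11=88, R5→East 10·8=80, R6→East 7·17=119. Service 399; fixed 201; total 600.
Difference: |866 − 600| = 266.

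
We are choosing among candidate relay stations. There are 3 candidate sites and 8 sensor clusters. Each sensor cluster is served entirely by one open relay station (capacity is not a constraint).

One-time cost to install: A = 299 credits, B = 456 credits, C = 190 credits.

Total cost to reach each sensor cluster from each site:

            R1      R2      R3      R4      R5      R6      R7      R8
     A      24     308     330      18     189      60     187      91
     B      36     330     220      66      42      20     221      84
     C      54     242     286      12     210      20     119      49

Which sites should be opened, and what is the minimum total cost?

Open C only; minimum total cost 1182.

For any fixed open set, each sensor cluster goes to its cheapest open site; total = fixed + service.
{C}: R1→C 54, R2→C 242, R3→C 286, R4→C 12, R5→C 210, R6→C 20, R7→C 119, R8→C 49. Service 992; fixed 190; total 1182.
{B, C}: service 740 + fixed 646 = 1386
{A, C}: R1→A 24, R2→C 242, R3→C 286, R4→C 12, R5→A 189, R6→C 20, R7→C 119, R8→C 49. Service 941; fixed 489; total 1430.
{A, B, C}: R1→A 24, R2→C 242, R3→B 220, R4→C 12, R5→B 42, R6→B 20, R7→C 119, R8→C 49. Service 728; fixed 945; total 1673.
No other subset beats 1182.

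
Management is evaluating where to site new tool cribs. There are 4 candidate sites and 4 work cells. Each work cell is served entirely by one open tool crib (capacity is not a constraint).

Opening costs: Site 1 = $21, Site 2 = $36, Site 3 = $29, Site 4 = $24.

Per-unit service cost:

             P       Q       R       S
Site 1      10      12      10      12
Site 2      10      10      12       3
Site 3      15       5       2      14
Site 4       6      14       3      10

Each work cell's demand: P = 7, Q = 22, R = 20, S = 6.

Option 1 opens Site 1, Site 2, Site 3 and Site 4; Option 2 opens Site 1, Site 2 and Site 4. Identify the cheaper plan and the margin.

Option 1 is cheaper by 101.

Option 1: {Site 1, Site 2, Site 3, Site 4}: P→Site 4 6·7=42, Q→Site 3 5·22=110, R→Site 3 2·20=40, S→Site 2 3·6=18. Service 210; fixed 110; total 320.
Option 2: {Site 1, Site 2, Site 4}: P→Site 4 6·7=42, Q→Site 2 10·22=220, R→Site 4 3·20=60, S→Site 2 3·6=18. Service 340; fixed 81; total 421.
Difference: |320 − 421| = 101.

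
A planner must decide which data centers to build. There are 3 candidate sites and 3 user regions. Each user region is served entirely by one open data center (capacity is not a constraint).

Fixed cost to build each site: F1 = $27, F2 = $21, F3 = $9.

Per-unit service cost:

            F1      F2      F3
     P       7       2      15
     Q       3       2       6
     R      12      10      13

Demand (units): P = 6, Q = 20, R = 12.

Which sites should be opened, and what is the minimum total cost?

Open F2 only; minimum total cost 193.

For any fixed open set, each user region goes to its cheapest open site; total = fixed + service.
{F2}: P→F2 2·6=12, Q→F2 2·20=40, R→F2 10·12=120. Service 172; fixed 21; total 193.
{F2, F3}: service 172 + fixed 30 = 202
{F1, F2}: service 172 + fixed 48 = 220
{F1, F2, F3}: P→F2 2·6=12, Q→F2 2·20=40, R→F2 10·12=120. Service 172; fixed 57; total 229.
No other subset beats 193.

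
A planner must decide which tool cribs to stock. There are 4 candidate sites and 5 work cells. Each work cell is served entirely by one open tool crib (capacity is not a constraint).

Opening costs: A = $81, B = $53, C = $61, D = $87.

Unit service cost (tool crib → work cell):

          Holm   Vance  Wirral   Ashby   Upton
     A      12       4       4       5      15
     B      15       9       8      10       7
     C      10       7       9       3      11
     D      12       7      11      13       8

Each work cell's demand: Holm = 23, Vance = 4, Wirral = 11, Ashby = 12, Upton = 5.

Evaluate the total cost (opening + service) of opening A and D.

Total cost: 604

Each work cell is assigned to its cheapest site among the open ones.
{A, D}: Holm→A 12·23=276, Vance→A 4·4=16, Wirral→A 4·11=44, Ashby→A 5·12=60, Upton→D 8·5=40. Service 436; fixed 168; total 604.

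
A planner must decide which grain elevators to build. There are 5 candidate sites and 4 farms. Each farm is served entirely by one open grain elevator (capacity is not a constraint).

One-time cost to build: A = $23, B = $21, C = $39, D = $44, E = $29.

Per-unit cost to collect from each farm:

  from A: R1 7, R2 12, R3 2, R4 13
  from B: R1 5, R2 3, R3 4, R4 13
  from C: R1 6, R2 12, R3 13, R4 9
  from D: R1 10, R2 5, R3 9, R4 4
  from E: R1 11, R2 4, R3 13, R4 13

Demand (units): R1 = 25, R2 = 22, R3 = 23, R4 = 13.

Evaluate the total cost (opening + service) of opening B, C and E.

Each farm is assigned to its cheapest site among the open ones.
{B, C, E}: R1→B 5·25=125, R2→B 3·22=66, R3→B 4·23=92, R4→C 9·13=117. Service 400; fixed 89; total 489.

Total cost: 489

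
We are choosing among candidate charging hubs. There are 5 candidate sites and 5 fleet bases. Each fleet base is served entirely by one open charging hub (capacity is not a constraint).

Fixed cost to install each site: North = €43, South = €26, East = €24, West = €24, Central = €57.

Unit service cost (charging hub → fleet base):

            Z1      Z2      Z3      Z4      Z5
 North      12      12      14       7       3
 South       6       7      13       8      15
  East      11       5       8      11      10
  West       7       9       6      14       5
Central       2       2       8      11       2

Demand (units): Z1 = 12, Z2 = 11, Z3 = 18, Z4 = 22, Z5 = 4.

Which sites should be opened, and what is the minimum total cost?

For any fixed open set, each fleet base goes to its cheapest open site; total = fixed + service.
{North, West, Central}: Z1→Central 2·12=24, Z2→Central 2·11=22, Z3→West 6·18=108, Z4→North 7·22=154, Z5→Central 2·4=8. Service 316; fixed 124; total 440.
{South, West, Central}: service 338 + fixed 107 = 445
{North, Central}: service 352 + fixed 100 = 452
{North, South, East, West, Central}: service 316 + fixed 174 = 490
No other subset beats 440.

Open North, West and Central; minimum total cost 440.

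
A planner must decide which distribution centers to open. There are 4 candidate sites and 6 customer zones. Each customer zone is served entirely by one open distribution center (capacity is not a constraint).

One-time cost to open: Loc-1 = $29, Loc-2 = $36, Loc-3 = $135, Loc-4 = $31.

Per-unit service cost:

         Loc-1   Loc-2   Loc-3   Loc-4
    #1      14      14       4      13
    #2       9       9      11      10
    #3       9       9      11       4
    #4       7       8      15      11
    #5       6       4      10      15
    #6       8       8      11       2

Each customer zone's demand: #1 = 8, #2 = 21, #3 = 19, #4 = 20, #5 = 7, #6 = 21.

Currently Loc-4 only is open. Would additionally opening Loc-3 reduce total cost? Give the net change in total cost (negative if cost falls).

Current service cost with {Loc-4}: 757.
Adding Loc-3: each customer zone re-picks its cheapest; new service cost 650, saving 107.
Extra fixed cost: 135. Net change = 135 − 107 = 28.
(Totals: 788 → 816.)

No — net change +28 (cost rises by 28).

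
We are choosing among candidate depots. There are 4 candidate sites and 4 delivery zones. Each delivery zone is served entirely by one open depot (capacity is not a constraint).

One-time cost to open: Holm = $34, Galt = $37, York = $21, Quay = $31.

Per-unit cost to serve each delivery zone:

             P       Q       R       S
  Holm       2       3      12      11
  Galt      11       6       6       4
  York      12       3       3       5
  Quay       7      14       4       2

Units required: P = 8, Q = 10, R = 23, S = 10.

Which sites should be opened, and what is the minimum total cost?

For any fixed open set, each delivery zone goes to its cheapest open site; total = fixed + service.
{Holm, York}: P→Holm 2·8=16, Q→Holm 3·10=30, R→York 3·23=69, S→York 5·10=50. Service 165; fixed 55; total 220.
{Holm, York, Quay}: service 135 + fixed 86 = 221
{Holm, Quay}: service 158 + fixed 65 = 223
{Holm, Galt, York, Quay}: service 135 + fixed 123 = 258
No other subset beats 220.

Open Holm and York; minimum total cost 220.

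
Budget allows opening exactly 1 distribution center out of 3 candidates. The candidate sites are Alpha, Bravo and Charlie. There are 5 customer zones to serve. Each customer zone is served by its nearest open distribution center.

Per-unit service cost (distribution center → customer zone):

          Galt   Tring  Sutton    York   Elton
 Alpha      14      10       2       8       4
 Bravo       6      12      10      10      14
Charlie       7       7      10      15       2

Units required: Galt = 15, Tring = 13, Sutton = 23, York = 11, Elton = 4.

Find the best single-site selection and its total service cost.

Choose Alpha only; total service cost 490.

With exactly 1 open, each customer zone uses its cheapest among the chosen.
{Alpha}: Galt→Alpha 14·15=210, Tring→Alpha 10·13=130, Sutton→Alpha 2·23=46, York→Alpha 8·11=88, Elton→Alpha 4·4=16. Service cost 490.
{Charlie}: service cost 599
{Bravo}: service cost 642
Among all 3 size-1 choices, {Alpha} is lowest.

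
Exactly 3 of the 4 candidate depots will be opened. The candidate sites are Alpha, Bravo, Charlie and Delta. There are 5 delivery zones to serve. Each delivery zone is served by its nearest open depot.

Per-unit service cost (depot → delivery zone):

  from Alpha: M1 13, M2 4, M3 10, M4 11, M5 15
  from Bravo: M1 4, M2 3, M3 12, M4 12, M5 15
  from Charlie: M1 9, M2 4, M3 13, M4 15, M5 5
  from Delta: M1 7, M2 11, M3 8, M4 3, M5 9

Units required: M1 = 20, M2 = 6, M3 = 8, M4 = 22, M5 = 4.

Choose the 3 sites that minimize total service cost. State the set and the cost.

With exactly 3 open, each delivery zone uses its cheapest among the chosen.
{Bravo, Charlie, Delta}: M1→Bravo 4·20=80, M2→Bravo 3·6=18, M3→Delta 8·8=64, M4→Delta 3·22=66, M5→Charlie 5·4=20. Service cost 248.
{Alpha, Bravo, Delta}: service cost 264
{Alpha, Charlie, Delta}: service cost 314
Among all 4 size-3 choices, {Bravo, Charlie, Delta} is lowest.

Choose Bravo, Charlie and Delta; total service cost 248.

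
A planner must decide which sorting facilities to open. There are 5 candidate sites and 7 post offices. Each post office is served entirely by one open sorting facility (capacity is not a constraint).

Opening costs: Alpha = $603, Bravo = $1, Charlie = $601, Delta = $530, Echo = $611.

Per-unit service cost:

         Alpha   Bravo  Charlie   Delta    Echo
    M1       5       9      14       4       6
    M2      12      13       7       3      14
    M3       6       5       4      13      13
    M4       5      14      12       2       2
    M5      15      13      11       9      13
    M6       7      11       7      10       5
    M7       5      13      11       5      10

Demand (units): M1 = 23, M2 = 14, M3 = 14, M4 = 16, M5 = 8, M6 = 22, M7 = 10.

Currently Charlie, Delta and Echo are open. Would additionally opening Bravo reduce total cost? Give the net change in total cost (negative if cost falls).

No — net change +1 (cost rises by 1).

Current service cost with {Charlie, Delta, Echo}: 454.
Adding Bravo: each post office re-picks its cheapest; new service cost 454, saving 0.
Extra fixed cost: 1. Net change = 1 − 0 = 1.
(Totals: 2196 → 2197.)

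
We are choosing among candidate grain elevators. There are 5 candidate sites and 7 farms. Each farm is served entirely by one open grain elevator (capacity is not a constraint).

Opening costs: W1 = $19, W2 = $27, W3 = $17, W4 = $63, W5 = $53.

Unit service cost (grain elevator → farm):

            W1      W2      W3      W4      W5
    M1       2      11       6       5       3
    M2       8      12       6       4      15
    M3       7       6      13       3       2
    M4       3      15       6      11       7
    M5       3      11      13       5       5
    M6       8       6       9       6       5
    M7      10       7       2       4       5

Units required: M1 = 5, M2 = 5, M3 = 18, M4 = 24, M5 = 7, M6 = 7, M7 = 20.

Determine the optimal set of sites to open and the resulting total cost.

Open W1, W3 and W5; minimum total cost 333.

For any fixed open set, each farm goes to its cheapest open site; total = fixed + service.
{W1, W3, W5}: M1→W1 2·5=10, M2→W3 6·5=30, M3→W5 2·18=36, M4→W1 3·24=72, M5→W1 3·7=21, M6→W5 5·7=35, M7→W3 2·20=40. Service 244; fixed 89; total 333.
{W1, W3, W4}: service 259 + fixed 99 = 358
{W1, W2, W3, W5}: service 244 + fixed 116 = 360
{W1, W2, W3, W4, W5}: service 234 + fixed 179 = 413
No other subset beats 333.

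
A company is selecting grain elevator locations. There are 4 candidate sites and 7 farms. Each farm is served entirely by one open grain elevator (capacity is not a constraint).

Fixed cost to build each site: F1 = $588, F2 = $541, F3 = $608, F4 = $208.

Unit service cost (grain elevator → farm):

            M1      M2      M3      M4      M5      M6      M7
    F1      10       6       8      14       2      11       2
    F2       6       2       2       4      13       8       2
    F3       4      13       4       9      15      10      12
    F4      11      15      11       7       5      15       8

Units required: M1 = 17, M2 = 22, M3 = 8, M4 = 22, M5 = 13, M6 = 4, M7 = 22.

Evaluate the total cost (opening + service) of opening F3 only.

Total cost: 1691

Each farm is assigned to its cheapest site among the open ones.
{F3}: M1→F3 4·17=68, M2→F3 13·22=286, M3→F3 4·8=32, M4→F3 9·22=198, M5→F3 15·13=195, M6→F3 10·4=40, M7→F3 12·22=264. Service 1083; fixed 608; total 1691.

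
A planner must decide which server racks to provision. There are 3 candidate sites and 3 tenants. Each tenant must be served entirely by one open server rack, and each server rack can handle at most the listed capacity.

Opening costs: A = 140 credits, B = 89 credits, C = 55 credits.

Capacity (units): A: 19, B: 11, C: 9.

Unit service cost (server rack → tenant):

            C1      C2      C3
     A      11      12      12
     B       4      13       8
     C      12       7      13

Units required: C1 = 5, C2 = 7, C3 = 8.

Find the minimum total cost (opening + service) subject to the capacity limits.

Open {A, C}: C1→A 11·5=55, C2→C 7·7=49, C3→A 12·8=96.
Loads: A carries 13/19, C carries 7/9. Service 200; fixed 195; total 395.
Next best feasible plan costs 429.

Minimum total cost: 395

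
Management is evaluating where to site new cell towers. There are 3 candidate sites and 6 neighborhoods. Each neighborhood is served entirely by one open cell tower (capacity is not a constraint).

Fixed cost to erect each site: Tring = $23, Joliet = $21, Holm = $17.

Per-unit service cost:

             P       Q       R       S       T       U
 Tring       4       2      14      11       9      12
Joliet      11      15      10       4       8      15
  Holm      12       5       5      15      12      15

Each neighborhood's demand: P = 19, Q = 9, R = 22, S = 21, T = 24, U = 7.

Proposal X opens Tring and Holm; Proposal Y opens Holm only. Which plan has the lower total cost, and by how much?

Proposal X: {Tring, Holm}: P→Tring 4·19=76, Q→Tring 2·9=18, R→Holm 5·22=110, S→Tring 11·21=231, T→Tring 9·24=216, U→Tring 12·7=84. Service 735; fixed 40; total 775.
Proposal Y: {Holm}: P→Holm 12·19=228, Q→Holm 5·9=45, R→Holm 5·22=110, S→Holm 15·21=315, T→Holm 12·24=288, U→Holm 15·7=105. Service 1091; fixed 17; total 1108.
Difference: |775 − 1108| = 333.

Proposal X is cheaper by 333.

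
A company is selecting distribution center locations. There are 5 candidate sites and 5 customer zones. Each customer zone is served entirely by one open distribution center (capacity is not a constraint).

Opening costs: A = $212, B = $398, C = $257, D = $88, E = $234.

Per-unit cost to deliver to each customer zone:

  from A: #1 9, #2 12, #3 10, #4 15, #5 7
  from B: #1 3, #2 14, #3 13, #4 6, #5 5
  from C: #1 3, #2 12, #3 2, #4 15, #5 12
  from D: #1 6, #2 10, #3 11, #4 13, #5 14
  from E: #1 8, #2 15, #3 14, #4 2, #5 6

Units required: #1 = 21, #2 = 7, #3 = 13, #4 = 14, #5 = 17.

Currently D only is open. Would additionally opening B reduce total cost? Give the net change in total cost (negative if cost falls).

No — net change +84 (cost rises by 84).

Current service cost with {D}: 759.
Adding B: each customer zone re-picks its cheapest; new service cost 445, saving 314.
Extra fixed cost: 398. Net change = 398 − 314 = 84.
(Totals: 847 → 931.)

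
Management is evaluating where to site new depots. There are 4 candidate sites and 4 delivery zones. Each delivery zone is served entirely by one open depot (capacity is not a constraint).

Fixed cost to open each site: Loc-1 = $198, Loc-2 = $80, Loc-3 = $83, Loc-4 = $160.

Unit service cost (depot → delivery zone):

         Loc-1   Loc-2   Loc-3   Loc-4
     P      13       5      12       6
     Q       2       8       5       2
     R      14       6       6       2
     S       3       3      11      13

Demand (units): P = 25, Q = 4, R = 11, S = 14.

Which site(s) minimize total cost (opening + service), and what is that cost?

Open Loc-2 only; minimum total cost 345.

For any fixed open set, each delivery zone goes to its cheapest open site; total = fixed + service.
{Loc-2}: P→Loc-2 5·25=125, Q→Loc-2 8·4=32, R→Loc-2 6·11=66, S→Loc-2 3·14=42. Service 265; fixed 80; total 345.
{Loc-2, Loc-3}: service 253 + fixed 163 = 416
{Loc-2, Loc-4}: service 197 + fixed 240 = 437
{Loc-1, Loc-2, Loc-3, Loc-4}: P→Loc-2 5·25=125, Q→Loc-1 2·4=8, R→Loc-4 2·11=22, S→Loc-1 3·14=42. Service 197; fixed 521; total 718.
No other subset beats 345.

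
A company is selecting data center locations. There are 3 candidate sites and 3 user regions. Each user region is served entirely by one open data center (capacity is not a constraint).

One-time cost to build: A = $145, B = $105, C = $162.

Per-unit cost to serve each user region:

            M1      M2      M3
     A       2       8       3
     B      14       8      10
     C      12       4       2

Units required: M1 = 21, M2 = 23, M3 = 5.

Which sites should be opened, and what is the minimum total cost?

For any fixed open set, each user region goes to its cheapest open site; total = fixed + service.
{A}: M1→A 2·21=42, M2→A 8·23=184, M3→A 3·5=15. Service 241; fixed 145; total 386.
{A, C}: service 144 + fixed 307 = 451
{A, B}: service 241 + fixed 250 = 491
{A, B, C}: M1→A 2·21=42, M2→C 4·23=92, M3→C 2·5=10. Service 144; fixed 412; total 556.
No other subset beats 386.

Open A only; minimum total cost 386.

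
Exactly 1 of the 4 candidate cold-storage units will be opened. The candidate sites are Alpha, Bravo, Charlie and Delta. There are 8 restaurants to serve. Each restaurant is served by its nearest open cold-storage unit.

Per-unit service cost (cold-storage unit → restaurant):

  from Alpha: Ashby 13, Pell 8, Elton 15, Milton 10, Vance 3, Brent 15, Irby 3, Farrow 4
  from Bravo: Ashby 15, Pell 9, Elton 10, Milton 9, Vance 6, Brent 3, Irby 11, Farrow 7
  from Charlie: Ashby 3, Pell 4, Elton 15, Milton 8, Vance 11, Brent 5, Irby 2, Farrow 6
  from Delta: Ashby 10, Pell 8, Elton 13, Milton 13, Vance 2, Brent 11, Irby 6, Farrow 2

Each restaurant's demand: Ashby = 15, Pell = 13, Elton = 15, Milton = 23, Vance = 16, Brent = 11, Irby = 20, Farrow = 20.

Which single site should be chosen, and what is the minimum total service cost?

Choose Charlie only; total service cost 897.

With exactly 1 open, each restaurant uses its cheapest among the chosen.
{Charlie}: Ashby→Charlie 3·15=45, Pell→Charlie 4·13=52, Elton→Charlie 15·15=225, Milton→Charlie 8·23=184, Vance→Charlie 11·16=176, Brent→Charlie 5·11=55, Irby→Charlie 2·20=40, Farrow→Charlie 6·20=120. Service cost 897.
{Delta}: service cost 1061
{Alpha}: service cost 1107
Among all 4 size-1 choices, {Charlie} is lowest.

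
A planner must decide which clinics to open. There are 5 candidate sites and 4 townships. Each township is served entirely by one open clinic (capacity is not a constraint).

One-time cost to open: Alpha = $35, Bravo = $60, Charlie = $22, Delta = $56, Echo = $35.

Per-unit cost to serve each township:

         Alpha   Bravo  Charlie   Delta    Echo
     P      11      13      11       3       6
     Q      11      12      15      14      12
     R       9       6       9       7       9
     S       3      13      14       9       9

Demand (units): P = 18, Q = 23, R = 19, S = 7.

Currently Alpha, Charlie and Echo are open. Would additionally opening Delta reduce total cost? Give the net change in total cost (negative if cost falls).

Yes — net change −36 (cost falls by 36).

Current service cost with {Alpha, Charlie, Echo}: 553.
Adding Delta: each township re-picks its cheapest; new service cost 461, saving 92.
Extra fixed cost: 56. Net change = 56 − 92 = -36.
(Totals: 645 → 609.)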